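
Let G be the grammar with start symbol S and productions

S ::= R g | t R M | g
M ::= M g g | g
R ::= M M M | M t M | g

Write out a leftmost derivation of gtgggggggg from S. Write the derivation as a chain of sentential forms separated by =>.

S => Rg => MtMg => gtMg => gtMggg => gtMggggg => gtMggggggg => gtgggggggg

S => Rg   [S ::= R g]
Rg => MtMg   [R ::= M t M]
MtMg => gtMg   [M ::= g]
gtMg => gtMggg   [M ::= M g g]
gtMggg => gtMggggg   [M ::= M g g]
gtMggggg => gtMggggggg   [M ::= M g g]
gtMggggggg => gtgggggggg   [M ::= g]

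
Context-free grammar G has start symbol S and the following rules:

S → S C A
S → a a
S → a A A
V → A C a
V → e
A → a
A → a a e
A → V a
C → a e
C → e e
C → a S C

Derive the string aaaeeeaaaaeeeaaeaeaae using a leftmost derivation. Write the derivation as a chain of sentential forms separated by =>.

S => SCA   [S → S C A]
SCA => SCACA   [S → S C A]
SCACA => aAACACA   [S → a A A]
aAACACA => aVaACACA   [A → V a]
aVaACACA => aACaaACACA   [V → A C a]
aACaaACACA => aaaeCaaACACA   [A → a a e]
aaaeCaaACACA => aaaeeeaaACACA   [C → e e]
aaaeeeaaACACA => aaaeeeaaaaeCACA   [A → a a e]
aaaeeeaaaaeCACA => aaaeeeaaaaeeeACA   [C → e e]
aaaeeeaaaaeeeACA => aaaeeeaaaaeeeaaeCA   [A → a a e]
aaaeeeaaaaeeeaaeCA => aaaeeeaaaaeeeaaeaeA   [C → a e]
aaaeeeaaaaeeeaaeaeA => aaaeeeaaaaeeeaaeaeaae   [A → a a e]

S=>SCA=>SCACA=>aAACACA=>aVaACACA=>aACaaACACA=>aaaeCaaACACA=>aaaeeeaaACACA=>aaaeeeaaaaeCACA=>aaaeeeaaaaeeeACA=>aaaeeeaaaaeeeaaeCA=>aaaeeeaaaaeeeaaeaeA=>aaaeeeaaaaeeeaaeaeaae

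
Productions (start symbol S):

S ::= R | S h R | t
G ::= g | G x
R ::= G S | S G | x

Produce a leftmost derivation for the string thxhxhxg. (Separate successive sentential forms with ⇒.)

S⇒R⇒SG⇒ShRG⇒ShRhRG⇒ShRhRhRG⇒thRhRhRG⇒thxhRhRG⇒thxhxhRG⇒thxhxhxG⇒thxhxhxg

S ⇒ R   [S ::= R]
R ⇒ SG   [R ::= S G]
SG ⇒ ShRG   [S ::= S h R]
ShRG ⇒ ShRhRG   [S ::= S h R]
ShRhRG ⇒ ShRhRhRG   [S ::= S h R]
ShRhRhRG ⇒ thRhRhRG   [S ::= t]
thRhRhRG ⇒ thxhRhRG   [R ::= x]
thxhRhRG ⇒ thxhxhRG   [R ::= x]
thxhxhRG ⇒ thxhxhxG   [R ::= x]
thxhxhxG ⇒ thxhxhxg   [G ::= g]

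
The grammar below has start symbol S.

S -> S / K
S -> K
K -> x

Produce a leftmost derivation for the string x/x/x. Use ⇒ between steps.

S ⇒ S/K ⇒ S/K/K ⇒ K/K/K ⇒ x/K/K ⇒ x/x/K ⇒ x/x/x

S ⇒ S/K   [S -> S / K]
S/K ⇒ S/K/K   [S -> S / K]
S/K/K ⇒ K/K/K   [S -> K]
K/K/K ⇒ x/K/K   [K -> x]
x/K/K ⇒ x/x/K   [K -> x]
x/x/K ⇒ x/x/x   [K -> x]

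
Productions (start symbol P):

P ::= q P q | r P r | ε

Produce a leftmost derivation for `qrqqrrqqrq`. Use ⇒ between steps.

P ⇒ qPq ⇒ qrPrq ⇒ qrqPqrq ⇒ qrqqPqqrq ⇒ qrqqrPrqqrq ⇒ qrqqrrqqrq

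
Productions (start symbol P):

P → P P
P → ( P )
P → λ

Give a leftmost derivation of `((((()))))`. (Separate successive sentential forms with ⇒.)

P ⇒ (P) ⇒ ((P)) ⇒ (((P))) ⇒ ((((P)))) ⇒ ((((PP)))) ⇒ ((((PPP)))) ⇒ ((((PPPP)))) ⇒ (((((P)PPP)))) ⇒ ((((()PPP)))) ⇒ ((((()PP)))) ⇒ ((((()P)))) ⇒ ((((()))))

P ⇒ (P)   [P → ( P )]
(P) ⇒ ((P))   [P → ( P )]
((P)) ⇒ (((P)))   [P → ( P )]
(((P))) ⇒ ((((P))))   [P → ( P )]
((((P)))) ⇒ ((((PP))))   [P → P P]
((((PP)))) ⇒ ((((PPP))))   [P → P P]
((((PPP)))) ⇒ ((((PPPP))))   [P → P P]
((((PPPP)))) ⇒ (((((P)PPP))))   [P → ( P )]
(((((P)PPP)))) ⇒ ((((()PPP))))   [P → λ]
((((()PPP)))) ⇒ ((((()PP))))   [P → λ]
((((()PP)))) ⇒ ((((()P))))   [P → λ]
((((()P)))) ⇒ ((((()))))   [P → λ]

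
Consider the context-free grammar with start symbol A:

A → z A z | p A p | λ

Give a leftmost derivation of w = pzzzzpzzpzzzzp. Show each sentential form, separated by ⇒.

A⇒pAp⇒pzAzp⇒pzzAzzp⇒pzzzAzzzp⇒pzzzzAzzzzp⇒pzzzzpApzzzzp⇒pzzzzpzAzpzzzzp⇒pzzzzpzzpzzzzp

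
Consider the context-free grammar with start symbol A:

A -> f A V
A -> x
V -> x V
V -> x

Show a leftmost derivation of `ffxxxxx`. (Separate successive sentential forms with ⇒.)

A ⇒ fAV ⇒ ffAVV ⇒ ffxVV ⇒ ffxxVV ⇒ ffxxxVV ⇒ ffxxxxV ⇒ ffxxxxx

A ⇒ fAV   [A -> f A V]
fAV ⇒ ffAVV   [A -> f A V]
ffAVV ⇒ ffxVV   [A -> x]
ffxVV ⇒ ffxxVV   [V -> x V]
ffxxVV ⇒ ffxxxVV   [V -> x V]
ffxxxVV ⇒ ffxxxxV   [V -> x]
ffxxxxV ⇒ ffxxxxx   [V -> x]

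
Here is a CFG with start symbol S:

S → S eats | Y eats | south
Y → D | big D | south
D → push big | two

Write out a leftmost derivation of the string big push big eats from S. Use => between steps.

S => Y eats => big D eats => big push big eats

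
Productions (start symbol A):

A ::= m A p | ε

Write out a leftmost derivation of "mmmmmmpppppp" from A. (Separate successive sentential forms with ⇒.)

A ⇒ mAp   [A ::= m A p]
mAp ⇒ mmApp   [A ::= m A p]
mmApp ⇒ mmmAppp   [A ::= m A p]
mmmAppp ⇒ mmmmApppp   [A ::= m A p]
mmmmApppp ⇒ mmmmmAppppp   [A ::= m A p]
mmmmmAppppp ⇒ mmmmmmApppppp   [A ::= m A p]
mmmmmmApppppp ⇒ mmmmmmpppppp   [A ::= ε]

A ⇒ mAp ⇒ mmApp ⇒ mmmAppp ⇒ mmmmApppp ⇒ mmmmmAppppp ⇒ mmmmmmApppppp ⇒ mmmmmmpppppp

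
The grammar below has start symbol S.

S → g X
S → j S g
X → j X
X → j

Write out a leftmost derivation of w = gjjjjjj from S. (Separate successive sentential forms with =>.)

S=>gX=>gjX=>gjjX=>gjjjX=>gjjjjX=>gjjjjjX=>gjjjjjj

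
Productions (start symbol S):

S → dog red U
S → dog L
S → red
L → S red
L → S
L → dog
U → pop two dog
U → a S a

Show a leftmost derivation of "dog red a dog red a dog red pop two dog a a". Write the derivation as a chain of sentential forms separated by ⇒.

S ⇒ dog red U   [S → dog red U]
dog red U ⇒ dog red a S a   [U → a S a]
dog red a S a ⇒ dog red a dog red U a   [S → dog red U]
dog red a dog red U a ⇒ dog red a dog red a S a a   [U → a S a]
dog red a dog red a S a a ⇒ dog red a dog red a dog red U a a   [S → dog red U]
dog red a dog red a dog red U a a ⇒ dog red a dog red a dog red pop two dog a a   [U → pop two dog]

S ⇒ dog red U ⇒ dog red a S a ⇒ dog red a dog red U a ⇒ dog red a dog red a S a a ⇒ dog red a dog red a dog red U a a ⇒ dog red a dog red a dog red pop two dog a a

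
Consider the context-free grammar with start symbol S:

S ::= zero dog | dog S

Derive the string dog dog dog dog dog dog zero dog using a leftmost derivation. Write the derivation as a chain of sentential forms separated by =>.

S => dog S => dog dog S => dog dog dog S => dog dog dog dog S => dog dog dog dog dog S => dog dog dog dog dog dog S => dog dog dog dog dog dog zero dog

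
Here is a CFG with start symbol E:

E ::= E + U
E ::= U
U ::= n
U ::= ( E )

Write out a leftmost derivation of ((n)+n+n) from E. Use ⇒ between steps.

E ⇒ U ⇒ (E) ⇒ (E+U) ⇒ (E+U+U) ⇒ (U+U+U) ⇒ ((E)+U+U) ⇒ ((U)+U+U) ⇒ ((n)+U+U) ⇒ ((n)+n+U) ⇒ ((n)+n+n)

E ⇒ U   [E ::= U]
U ⇒ (E)   [U ::= ( E )]
(E) ⇒ (E+U)   [E ::= E + U]
(E+U) ⇒ (E+U+U)   [E ::= E + U]
(E+U+U) ⇒ (U+U+U)   [E ::= U]
(U+U+U) ⇒ ((E)+U+U)   [U ::= ( E )]
((E)+U+U) ⇒ ((U)+U+U)   [E ::= U]
((U)+U+U) ⇒ ((n)+U+U)   [U ::= n]
((n)+U+U) ⇒ ((n)+n+U)   [U ::= n]
((n)+n+U) ⇒ ((n)+n+n)   [U ::= n]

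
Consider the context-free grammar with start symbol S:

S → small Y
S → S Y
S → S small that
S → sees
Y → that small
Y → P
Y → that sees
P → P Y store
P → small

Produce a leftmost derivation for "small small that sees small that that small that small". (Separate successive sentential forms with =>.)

S => S Y   [S → S Y]
S Y => S Y Y   [S → S Y]
S Y Y => S small that Y Y   [S → S small that]
S small that Y Y => S Y small that Y Y   [S → S Y]
S Y small that Y Y => small Y Y small that Y Y   [S → small Y]
small Y Y small that Y Y => small P Y small that Y Y   [Y → P]
small P Y small that Y Y => small small Y small that Y Y   [P → small]
small small Y small that Y Y => small small that sees small that Y Y   [Y → that sees]
small small that sees small that Y Y => small small that sees small that that small Y   [Y → that small]
small small that sees small that that small Y => small small that sees small that that small that small   [Y → that small]

S => S Y => S Y Y => S small that Y Y => S Y small that Y Y => small Y Y small that Y Y => small P Y small that Y Y => small small Y small that Y Y => small small that sees small that Y Y => small small that sees small that that small Y => small small that sees small that that small that small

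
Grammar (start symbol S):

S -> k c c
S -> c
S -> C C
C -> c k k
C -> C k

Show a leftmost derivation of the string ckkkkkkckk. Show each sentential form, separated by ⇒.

S ⇒ CC   [S -> C C]
CC ⇒ CkC   [C -> C k]
CkC ⇒ CkkC   [C -> C k]
CkkC ⇒ CkkkC   [C -> C k]
CkkkC ⇒ CkkkkC   [C -> C k]
CkkkkC ⇒ ckkkkkkC   [C -> c k k]
ckkkkkkC ⇒ ckkkkkkckk   [C -> c k k]

S⇒CC⇒CkC⇒CkkC⇒CkkkC⇒CkkkkC⇒ckkkkkkC⇒ckkkkkkckk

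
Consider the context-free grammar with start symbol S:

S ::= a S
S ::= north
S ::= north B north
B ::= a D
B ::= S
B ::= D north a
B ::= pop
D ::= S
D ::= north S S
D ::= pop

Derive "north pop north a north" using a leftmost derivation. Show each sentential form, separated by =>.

S => north B north   [S ::= north B north]
north B north => north D north a north   [B ::= D north a]
north D north a north => north pop north a north   [D ::= pop]

S => north B north => north D north a north => north pop north a north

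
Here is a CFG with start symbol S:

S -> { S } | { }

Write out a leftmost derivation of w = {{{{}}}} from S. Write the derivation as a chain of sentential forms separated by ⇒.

S ⇒ {S}   [S -> { S }]
{S} ⇒ {{S}}   [S -> { S }]
{{S}} ⇒ {{{S}}}   [S -> { S }]
{{{S}}} ⇒ {{{{}}}}   [S -> { }]

S⇒{S}⇒{{S}}⇒{{{S}}}⇒{{{{}}}}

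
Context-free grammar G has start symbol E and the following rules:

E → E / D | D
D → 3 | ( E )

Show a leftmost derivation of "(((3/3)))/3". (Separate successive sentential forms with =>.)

E=>E/D=>D/D=>(E)/D=>(D)/D=>((E))/D=>((D))/D=>(((E)))/D=>(((E/D)))/D=>(((D/D)))/D=>(((3/D)))/D=>(((3/3)))/D=>(((3/3)))/3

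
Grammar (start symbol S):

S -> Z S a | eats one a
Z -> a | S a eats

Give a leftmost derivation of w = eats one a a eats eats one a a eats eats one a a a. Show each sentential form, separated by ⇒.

S ⇒ Z S a ⇒ S a eats S a ⇒ eats one a a eats S a ⇒ eats one a a eats Z S a a ⇒ eats one a a eats S a eats S a a ⇒ eats one a a eats eats one a a eats S a a ⇒ eats one a a eats eats one a a eats eats one a a a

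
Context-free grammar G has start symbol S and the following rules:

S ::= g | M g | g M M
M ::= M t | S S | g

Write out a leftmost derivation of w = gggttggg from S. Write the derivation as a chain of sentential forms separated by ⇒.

S ⇒ gMM   [S ::= g M M]
gMM ⇒ gSSM   [M ::= S S]
gSSM ⇒ ggMMSM   [S ::= g M M]
ggMMSM ⇒ ggMtMSM   [M ::= M t]
ggMtMSM ⇒ ggMttMSM   [M ::= M t]
ggMttMSM ⇒ gggttMSM   [M ::= g]
gggttMSM ⇒ gggttgSM   [M ::= g]
gggttgSM ⇒ gggttggM   [S ::= g]
gggttggM ⇒ gggttggg   [M ::= g]

S⇒gMM⇒gSSM⇒ggMMSM⇒ggMtMSM⇒ggMttMSM⇒gggttMSM⇒gggttgSM⇒gggttggM⇒gggttggg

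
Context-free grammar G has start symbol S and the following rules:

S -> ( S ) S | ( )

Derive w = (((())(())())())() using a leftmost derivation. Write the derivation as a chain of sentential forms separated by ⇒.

S ⇒ (S)S ⇒ ((S)S)S ⇒ (((S)S)S)S ⇒ (((())S)S)S ⇒ (((())(S)S)S)S ⇒ (((())(())S)S)S ⇒ (((())(())())S)S ⇒ (((())(())())())S ⇒ (((())(())())())()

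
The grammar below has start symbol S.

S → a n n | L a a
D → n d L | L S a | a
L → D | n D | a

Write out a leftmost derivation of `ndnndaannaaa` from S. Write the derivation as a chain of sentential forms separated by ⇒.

S ⇒ Laa   [S → L a a]
Laa ⇒ Daa   [L → D]
Daa ⇒ ndLaa   [D → n d L]
ndLaa ⇒ ndDaa   [L → D]
ndDaa ⇒ ndLSaaa   [D → L S a]
ndLSaaa ⇒ ndnDSaaa   [L → n D]
ndnDSaaa ⇒ ndnndLSaaa   [D → n d L]
ndnndLSaaa ⇒ ndnndaSaaa   [L → a]
ndnndaSaaa ⇒ ndnndaannaaa   [S → a n n]

S ⇒ Laa ⇒ Daa ⇒ ndLaa ⇒ ndDaa ⇒ ndLSaaa ⇒ ndnDSaaa ⇒ ndnndLSaaa ⇒ ndnndaSaaa ⇒ ndnndaannaaa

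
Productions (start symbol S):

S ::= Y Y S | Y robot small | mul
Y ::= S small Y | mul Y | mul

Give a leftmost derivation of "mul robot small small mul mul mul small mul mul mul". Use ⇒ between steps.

S ⇒ Y Y S   [S ::= Y Y S]
Y Y S ⇒ S small Y Y S   [Y ::= S small Y]
S small Y Y S ⇒ Y Y S small Y Y S   [S ::= Y Y S]
Y Y S small Y Y S ⇒ S small Y Y S small Y Y S   [Y ::= S small Y]
S small Y Y S small Y Y S ⇒ Y robot small small Y Y S small Y Y S   [S ::= Y robot small]
Y robot small small Y Y S small Y Y S ⇒ mul robot small small Y Y S small Y Y S   [Y ::= mul]
mul robot small small Y Y S small Y Y S ⇒ mul robot small small mul Y S small Y Y S   [Y ::= mul]
mul robot small small mul Y S small Y Y S ⇒ mul robot small small mul mul S small Y Y S   [Y ::= mul]
mul robot small small mul mul S small Y Y S ⇒ mul robot small small mul mul mul small Y Y S   [S ::= mul]
mul robot small small mul mul mul small Y Y S ⇒ mul robot small small mul mul mul small mul Y S   [Y ::= mul]
mul robot small small mul mul mul small mul Y S ⇒ mul robot small small mul mul mul small mul mul S   [Y ::= mul]
mul robot small small mul mul mul small mul mul S ⇒ mul robot small small mul mul mul small mul mul mul   [S ::= mul]

S ⇒ Y Y S ⇒ S small Y Y S ⇒ Y Y S small Y Y S ⇒ S small Y Y S small Y Y S ⇒ Y robot small small Y Y S small Y Y S ⇒ mul robot small small Y Y S small Y Y S ⇒ mul robot small small mul Y S small Y Y S ⇒ mul robot small small mul mul S small Y Y S ⇒ mul robot small small mul mul mul small Y Y S ⇒ mul robot small small mul mul mul small mul Y S ⇒ mul robot small small mul mul mul small mul mul S ⇒ mul robot small small mul mul mul small mul mul mul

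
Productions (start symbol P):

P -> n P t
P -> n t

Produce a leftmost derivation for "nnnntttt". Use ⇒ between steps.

P⇒nPt⇒nnPtt⇒nnnPttt⇒nnnntttt

P ⇒ nPt   [P -> n P t]
nPt ⇒ nnPtt   [P -> n P t]
nnPtt ⇒ nnnPttt   [P -> n P t]
nnnPttt ⇒ nnnntttt   [P -> n t]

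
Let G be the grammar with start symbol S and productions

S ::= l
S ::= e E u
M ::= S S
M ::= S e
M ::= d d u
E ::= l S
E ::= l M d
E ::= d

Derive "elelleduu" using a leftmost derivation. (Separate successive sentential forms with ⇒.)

S ⇒ eEu   [S ::= e E u]
eEu ⇒ elSu   [E ::= l S]
elSu ⇒ eleEuu   [S ::= e E u]
eleEuu ⇒ elelMduu   [E ::= l M d]
elelMduu ⇒ elelSeduu   [M ::= S e]
elelSeduu ⇒ elelleduu   [S ::= l]

S ⇒ eEu ⇒ elSu ⇒ eleEuu ⇒ elelMduu ⇒ elelSeduu ⇒ elelleduu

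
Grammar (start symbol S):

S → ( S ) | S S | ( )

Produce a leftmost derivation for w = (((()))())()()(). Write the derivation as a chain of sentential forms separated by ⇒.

S ⇒ SS ⇒ SSS ⇒ SSSS ⇒ (S)SSS ⇒ (SS)SSS ⇒ ((S)S)SSS ⇒ (((S))S)SSS ⇒ (((()))S)SSS ⇒ (((()))())SSS ⇒ (((()))())()SS ⇒ (((()))())()()S ⇒ (((()))())()()()

S ⇒ SS   [S → S S]
SS ⇒ SSS   [S → S S]
SSS ⇒ SSSS   [S → S S]
SSSS ⇒ (S)SSS   [S → ( S )]
(S)SSS ⇒ (SS)SSS   [S → S S]
(SS)SSS ⇒ ((S)S)SSS   [S → ( S )]
((S)S)SSS ⇒ (((S))S)SSS   [S → ( S )]
(((S))S)SSS ⇒ (((()))S)SSS   [S → ( )]
(((()))S)SSS ⇒ (((()))())SSS   [S → ( )]
(((()))())SSS ⇒ (((()))())()SS   [S → ( )]
(((()))())()SS ⇒ (((()))())()()S   [S → ( )]
(((()))())()()S ⇒ (((()))())()()()   [S → ( )]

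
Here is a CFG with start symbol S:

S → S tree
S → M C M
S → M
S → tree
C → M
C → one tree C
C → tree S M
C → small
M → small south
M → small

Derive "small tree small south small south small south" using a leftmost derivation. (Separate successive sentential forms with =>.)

S => M C M => small C M => small tree S M M => small tree M M M => small tree small south M M => small tree small south small south M => small tree small south small south small south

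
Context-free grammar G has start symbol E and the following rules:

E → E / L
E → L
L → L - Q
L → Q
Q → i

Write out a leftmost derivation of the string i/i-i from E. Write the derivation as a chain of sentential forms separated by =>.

E=>E/L=>L/L=>Q/L=>i/L=>i/L-Q=>i/Q-Q=>i/i-Q=>i/i-i

E => E/L   [E → E / L]
E/L => L/L   [E → L]
L/L => Q/L   [L → Q]
Q/L => i/L   [Q → i]
i/L => i/L-Q   [L → L - Q]
i/L-Q => i/Q-Q   [L → Q]
i/Q-Q => i/i-Q   [Q → i]
i/i-Q => i/i-i   [Q → i]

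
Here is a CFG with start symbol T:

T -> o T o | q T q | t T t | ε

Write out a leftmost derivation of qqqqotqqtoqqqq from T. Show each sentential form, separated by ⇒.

T ⇒ qTq   [T -> q T q]
qTq ⇒ qqTqq   [T -> q T q]
qqTqq ⇒ qqqTqqq   [T -> q T q]
qqqTqqq ⇒ qqqqTqqqq   [T -> q T q]
qqqqTqqqq ⇒ qqqqoToqqqq   [T -> o T o]
qqqqoToqqqq ⇒ qqqqotTtoqqqq   [T -> t T t]
qqqqotTtoqqqq ⇒ qqqqotqTqtoqqqq   [T -> q T q]
qqqqotqTqtoqqqq ⇒ qqqqotqqtoqqqq   [T -> ε]

T ⇒ qTq ⇒ qqTqq ⇒ qqqTqqq ⇒ qqqqTqqqq ⇒ qqqqoToqqqq ⇒ qqqqotTtoqqqq ⇒ qqqqotqTqtoqqqq ⇒ qqqqotqqtoqqqq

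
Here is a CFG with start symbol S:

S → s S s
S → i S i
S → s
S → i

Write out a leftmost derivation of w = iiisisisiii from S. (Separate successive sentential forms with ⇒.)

S ⇒ iSi ⇒ iiSii ⇒ iiiSiii ⇒ iiisSsiii ⇒ iiisiSisiii ⇒ iiisisisiii

S ⇒ iSi   [S → i S i]
iSi ⇒ iiSii   [S → i S i]
iiSii ⇒ iiiSiii   [S → i S i]
iiiSiii ⇒ iiisSsiii   [S → s S s]
iiisSsiii ⇒ iiisiSisiii   [S → i S i]
iiisiSisiii ⇒ iiisisisiii   [S → s]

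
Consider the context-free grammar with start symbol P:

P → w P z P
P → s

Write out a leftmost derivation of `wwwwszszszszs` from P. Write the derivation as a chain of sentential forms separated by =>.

P => wPzP => wwPzPzP => wwwPzPzPzP => wwwwPzPzPzPzP => wwwwszPzPzPzP => wwwwszszPzPzP => wwwwszszszPzP => wwwwszszszszP => wwwwszszszszs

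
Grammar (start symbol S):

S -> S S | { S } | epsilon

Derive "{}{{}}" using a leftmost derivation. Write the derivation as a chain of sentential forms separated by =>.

S => SS   [S -> S S]
SS => SSS   [S -> S S]
SSS => {S}SS   [S -> { S }]
{S}SS => {}SS   [S -> epsilon]
{}SS => {}S   [S -> epsilon]
{}S => {}{S}   [S -> { S }]
{}{S} => {}{SS}   [S -> S S]
{}{SS} => {}{{S}S}   [S -> { S }]
{}{{S}S} => {}{{}S}   [S -> epsilon]
{}{{}S} => {}{{}}   [S -> epsilon]

S=>SS=>SSS=>{S}SS=>{}SS=>{}S=>{}{S}=>{}{SS}=>{}{{S}S}=>{}{{}S}=>{}{{}}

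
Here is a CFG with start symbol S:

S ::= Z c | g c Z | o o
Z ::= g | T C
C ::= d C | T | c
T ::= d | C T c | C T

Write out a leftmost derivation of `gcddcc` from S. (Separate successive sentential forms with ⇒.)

S⇒gcZ⇒gcTC⇒gcCTcC⇒gcTTcC⇒gcdTcC⇒gcddcC⇒gcddcc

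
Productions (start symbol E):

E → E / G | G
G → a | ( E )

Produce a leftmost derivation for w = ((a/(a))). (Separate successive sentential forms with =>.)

E => G => (E) => (G) => ((E)) => ((E/G)) => ((G/G)) => ((a/G)) => ((a/(E))) => ((a/(G))) => ((a/(a)))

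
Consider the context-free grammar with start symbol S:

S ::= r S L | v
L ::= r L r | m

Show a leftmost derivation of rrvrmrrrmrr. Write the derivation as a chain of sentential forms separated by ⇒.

S ⇒ rSL ⇒ rrSLL ⇒ rrvLL ⇒ rrvrLrL ⇒ rrvrmrL ⇒ rrvrmrrLr ⇒ rrvrmrrrLrr ⇒ rrvrmrrrmrr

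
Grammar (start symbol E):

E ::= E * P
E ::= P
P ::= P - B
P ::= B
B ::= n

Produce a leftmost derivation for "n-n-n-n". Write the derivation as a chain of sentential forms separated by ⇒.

E⇒P⇒P-B⇒P-B-B⇒P-B-B-B⇒B-B-B-B⇒n-B-B-B⇒n-n-B-B⇒n-n-n-B⇒n-n-n-n

E ⇒ P   [E ::= P]
P ⇒ P-B   [P ::= P - B]
P-B ⇒ P-B-B   [P ::= P - B]
P-B-B ⇒ P-B-B-B   [P ::= P - B]
P-B-B-B ⇒ B-B-B-B   [P ::= B]
B-B-B-B ⇒ n-B-B-B   [B ::= n]
n-B-B-B ⇒ n-n-B-B   [B ::= n]
n-n-B-B ⇒ n-n-n-B   [B ::= n]
n-n-n-B ⇒ n-n-n-n   [B ::= n]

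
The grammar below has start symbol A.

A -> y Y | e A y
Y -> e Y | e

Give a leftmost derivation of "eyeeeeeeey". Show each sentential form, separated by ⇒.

A ⇒ eAy ⇒ eyYy ⇒ eyeYy ⇒ eyeeYy ⇒ eyeeeYy ⇒ eyeeeeYy ⇒ eyeeeeeYy ⇒ eyeeeeeeYy ⇒ eyeeeeeeey

A ⇒ eAy   [A -> e A y]
eAy ⇒ eyYy   [A -> y Y]
eyYy ⇒ eyeYy   [Y -> e Y]
eyeYy ⇒ eyeeYy   [Y -> e Y]
eyeeYy ⇒ eyeeeYy   [Y -> e Y]
eyeeeYy ⇒ eyeeeeYy   [Y -> e Y]
eyeeeeYy ⇒ eyeeeeeYy   [Y -> e Y]
eyeeeeeYy ⇒ eyeeeeeeYy   [Y -> e Y]
eyeeeeeeYy ⇒ eyeeeeeeey   [Y -> e]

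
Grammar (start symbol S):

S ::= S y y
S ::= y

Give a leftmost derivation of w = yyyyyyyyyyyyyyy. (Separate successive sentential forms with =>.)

S => Syy => Syyyy => Syyyyyy => Syyyyyyyy => Syyyyyyyyyy => Syyyyyyyyyyyy => Syyyyyyyyyyyyyy => yyyyyyyyyyyyyyy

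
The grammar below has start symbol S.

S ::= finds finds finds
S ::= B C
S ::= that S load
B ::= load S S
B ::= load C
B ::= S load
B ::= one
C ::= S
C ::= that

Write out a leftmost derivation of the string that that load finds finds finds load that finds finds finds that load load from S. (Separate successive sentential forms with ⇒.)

S ⇒ that S load   [S ::= that S load]
that S load ⇒ that that S load load   [S ::= that S load]
that that S load load ⇒ that that B C load load   [S ::= B C]
that that B C load load ⇒ that that load S S C load load   [B ::= load S S]
that that load S S C load load ⇒ that that load B C S C load load   [S ::= B C]
that that load B C S C load load ⇒ that that load S load C S C load load   [B ::= S load]
that that load S load C S C load load ⇒ that that load finds finds finds load C S C load load   [S ::= finds finds finds]
that that load finds finds finds load C S C load load ⇒ that that load finds finds finds load that S C load load   [C ::= that]
that that load finds finds finds load that S C load load ⇒ that that load finds finds finds load that finds finds finds C load load   [S ::= finds finds finds]
that that load finds finds finds load that finds finds finds C load load ⇒ that that load finds finds finds load that finds finds finds that load load   [C ::= that]

S ⇒ that S load ⇒ that that S load load ⇒ that that B C load load ⇒ that that load S S C load load ⇒ that that load B C S C load load ⇒ that that load S load C S C load load ⇒ that that load finds finds finds load C S C load load ⇒ that that load finds finds finds load that S C load load ⇒ that that load finds finds finds load that finds finds finds C load load ⇒ that that load finds finds finds load that finds finds finds that load load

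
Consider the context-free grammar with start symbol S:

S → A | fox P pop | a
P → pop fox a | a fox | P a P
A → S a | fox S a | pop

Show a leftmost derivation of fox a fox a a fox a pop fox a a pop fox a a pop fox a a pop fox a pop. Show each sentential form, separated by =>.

S => fox P pop => fox P a P pop => fox P a P a P pop => fox P a P a P a P pop => fox a fox a P a P a P pop => fox a fox a P a P a P a P pop => fox a fox a a fox a P a P a P pop => fox a fox a a fox a pop fox a a P a P pop => fox a fox a a fox a pop fox a a P a P a P pop => fox a fox a a fox a pop fox a a pop fox a a P a P pop => fox a fox a a fox a pop fox a a pop fox a a pop fox a a P pop => fox a fox a a fox a pop fox a a pop fox a a pop fox a a pop fox a pop

S => fox P pop   [S → fox P pop]
fox P pop => fox P a P pop   [P → P a P]
fox P a P pop => fox P a P a P pop   [P → P a P]
fox P a P a P pop => fox P a P a P a P pop   [P → P a P]
fox P a P a P a P pop => fox a fox a P a P a P pop   [P → a fox]
fox a fox a P a P a P pop => fox a fox a P a P a P a P pop   [P → P a P]
fox a fox a P a P a P a P pop => fox a fox a a fox a P a P a P pop   [P → a fox]
fox a fox a a fox a P a P a P pop => fox a fox a a fox a pop fox a a P a P pop   [P → pop fox a]
fox a fox a a fox a pop fox a a P a P pop => fox a fox a a fox a pop fox a a P a P a P pop   [P → P a P]
fox a fox a a fox a pop fox a a P a P a P pop => fox a fox a a fox a pop fox a a pop fox a a P a P pop   [P → pop fox a]
fox a fox a a fox a pop fox a a pop fox a a P a P pop => fox a fox a a fox a pop fox a a pop fox a a pop fox a a P pop   [P → pop fox a]
fox a fox a a fox a pop fox a a pop fox a a pop fox a a P pop => fox a fox a a fox a pop fox a a pop fox a a pop fox a a pop fox a pop   [P → pop fox a]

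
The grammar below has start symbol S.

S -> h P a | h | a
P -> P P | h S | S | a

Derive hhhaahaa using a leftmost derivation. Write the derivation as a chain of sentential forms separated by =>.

S=>hPa=>hPPa=>hhSPa=>hhhPaPa=>hhhaaPa=>hhhaahSa=>hhhaahaa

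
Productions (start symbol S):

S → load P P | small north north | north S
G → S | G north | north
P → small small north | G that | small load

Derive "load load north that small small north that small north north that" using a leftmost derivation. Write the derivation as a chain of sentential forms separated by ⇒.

S ⇒ load P P   [S → load P P]
load P P ⇒ load G that P   [P → G that]
load G that P ⇒ load S that P   [G → S]
load S that P ⇒ load load P P that P   [S → load P P]
load load P P that P ⇒ load load G that P that P   [P → G that]
load load G that P that P ⇒ load load north that P that P   [G → north]
load load north that P that P ⇒ load load north that small small north that P   [P → small small north]
load load north that small small north that P ⇒ load load north that small small north that G that   [P → G that]
load load north that small small north that G that ⇒ load load north that small small north that S that   [G → S]
load load north that small small north that S that ⇒ load load north that small small north that small north north that   [S → small north north]

S ⇒ load P P ⇒ load G that P ⇒ load S that P ⇒ load load P P that P ⇒ load load G that P that P ⇒ load load north that P that P ⇒ load load north that small small north that P ⇒ load load north that small small north that G that ⇒ load load north that small small north that S that ⇒ load load north that small small north that small north north that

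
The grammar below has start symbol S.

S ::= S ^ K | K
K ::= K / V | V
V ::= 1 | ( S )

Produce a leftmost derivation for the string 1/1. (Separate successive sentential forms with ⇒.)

S⇒K⇒K/V⇒V/V⇒1/V⇒1/1

S ⇒ K   [S ::= K]
K ⇒ K/V   [K ::= K / V]
K/V ⇒ V/V   [K ::= V]
V/V ⇒ 1/V   [V ::= 1]
1/V ⇒ 1/1   [V ::= 1]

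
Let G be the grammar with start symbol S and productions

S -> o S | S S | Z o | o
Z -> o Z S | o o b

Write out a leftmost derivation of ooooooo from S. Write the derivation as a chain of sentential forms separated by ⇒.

S ⇒ SS ⇒ oSS ⇒ oSSS ⇒ oSSSS ⇒ ooSSSS ⇒ oooSSSS ⇒ ooooSSS ⇒ oooooSS ⇒ ooooooS ⇒ ooooooo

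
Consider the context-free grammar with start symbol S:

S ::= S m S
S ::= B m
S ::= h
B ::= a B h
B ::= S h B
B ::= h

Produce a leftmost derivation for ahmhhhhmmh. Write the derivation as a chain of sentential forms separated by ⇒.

S ⇒ SmS ⇒ BmmS ⇒ aBhmmS ⇒ aShBhmmS ⇒ aSmShBhmmS ⇒ ahmShBhmmS ⇒ ahmhhBhmmS ⇒ ahmhhhhmmS ⇒ ahmhhhhmmh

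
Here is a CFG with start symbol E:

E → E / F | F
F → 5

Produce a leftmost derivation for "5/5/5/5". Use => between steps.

E=>E/F=>E/F/F=>E/F/F/F=>F/F/F/F=>5/F/F/F=>5/5/F/F=>5/5/5/F=>5/5/5/5

E => E/F   [E → E / F]
E/F => E/F/F   [E → E / F]
E/F/F => E/F/F/F   [E → E / F]
E/F/F/F => F/F/F/F   [E → F]
F/F/F/F => 5/F/F/F   [F → 5]
5/F/F/F => 5/5/F/F   [F → 5]
5/5/F/F => 5/5/5/F   [F → 5]
5/5/5/F => 5/5/5/5   [F → 5]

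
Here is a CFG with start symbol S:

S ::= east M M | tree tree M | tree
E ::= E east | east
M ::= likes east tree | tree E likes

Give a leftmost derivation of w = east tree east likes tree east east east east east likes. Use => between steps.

S => east M M => east tree E likes M => east tree east likes M => east tree east likes tree E likes => east tree east likes tree E east likes => east tree east likes tree E east east likes => east tree east likes tree E east east east likes => east tree east likes tree E east east east east likes => east tree east likes tree east east east east east likes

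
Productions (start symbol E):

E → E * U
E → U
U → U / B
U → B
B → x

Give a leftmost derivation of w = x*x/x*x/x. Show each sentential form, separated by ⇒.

E ⇒ E*U   [E → E * U]
E*U ⇒ E*U*U   [E → E * U]
E*U*U ⇒ U*U*U   [E → U]
U*U*U ⇒ B*U*U   [U → B]
B*U*U ⇒ x*U*U   [B → x]
x*U*U ⇒ x*U/B*U   [U → U / B]
x*U/B*U ⇒ x*B/B*U   [U → B]
x*B/B*U ⇒ x*x/B*U   [B → x]
x*x/B*U ⇒ x*x/x*U   [B → x]
x*x/x*U ⇒ x*x/x*U/B   [U → U / B]
x*x/x*U/B ⇒ x*x/x*B/B   [U → B]
x*x/x*B/B ⇒ x*x/x*x/B   [B → x]
x*x/x*x/B ⇒ x*x/x*x/x   [B → x]

E ⇒ E*U ⇒ E*U*U ⇒ U*U*U ⇒ B*U*U ⇒ x*U*U ⇒ x*U/B*U ⇒ x*B/B*U ⇒ x*x/B*U ⇒ x*x/x*U ⇒ x*x/x*U/B ⇒ x*x/x*B/B ⇒ x*x/x*x/B ⇒ x*x/x*x/x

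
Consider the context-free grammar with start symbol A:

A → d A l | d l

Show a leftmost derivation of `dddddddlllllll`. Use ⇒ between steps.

A ⇒ dAl ⇒ ddAll ⇒ dddAlll ⇒ ddddAllll ⇒ dddddAlllll ⇒ ddddddAllllll ⇒ dddddddlllllll

A ⇒ dAl   [A → d A l]
dAl ⇒ ddAll   [A → d A l]
ddAll ⇒ dddAlll   [A → d A l]
dddAlll ⇒ ddddAllll   [A → d A l]
ddddAllll ⇒ dddddAlllll   [A → d A l]
dddddAlllll ⇒ ddddddAllllll   [A → d A l]
ddddddAllllll ⇒ dddddddlllllll   [A → d l]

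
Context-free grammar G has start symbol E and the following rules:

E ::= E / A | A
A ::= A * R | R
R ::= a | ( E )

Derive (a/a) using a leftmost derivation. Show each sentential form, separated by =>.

E => A => R => (E) => (E/A) => (A/A) => (R/A) => (a/A) => (a/R) => (a/a)

E => A   [E ::= A]
A => R   [A ::= R]
R => (E)   [R ::= ( E )]
(E) => (E/A)   [E ::= E / A]
(E/A) => (A/A)   [E ::= A]
(A/A) => (R/A)   [A ::= R]
(R/A) => (a/A)   [R ::= a]
(a/A) => (a/R)   [A ::= R]
(a/R) => (a/a)   [R ::= a]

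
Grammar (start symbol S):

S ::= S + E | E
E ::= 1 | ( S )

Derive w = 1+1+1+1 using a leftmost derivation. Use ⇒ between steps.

S ⇒ S+E ⇒ S+E+E ⇒ S+E+E+E ⇒ E+E+E+E ⇒ 1+E+E+E ⇒ 1+1+E+E ⇒ 1+1+1+E ⇒ 1+1+1+1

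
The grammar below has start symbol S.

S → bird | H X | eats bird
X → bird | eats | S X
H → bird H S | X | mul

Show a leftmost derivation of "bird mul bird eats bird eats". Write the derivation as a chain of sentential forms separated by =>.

S => H X => bird H S X => bird mul S X => bird mul bird X => bird mul bird S X => bird mul bird eats bird X => bird mul bird eats bird eats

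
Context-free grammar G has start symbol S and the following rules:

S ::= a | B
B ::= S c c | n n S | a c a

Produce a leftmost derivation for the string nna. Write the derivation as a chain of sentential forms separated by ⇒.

S ⇒ B   [S ::= B]
B ⇒ nnS   [B ::= n n S]
nnS ⇒ nna   [S ::= a]

S⇒B⇒nnS⇒nna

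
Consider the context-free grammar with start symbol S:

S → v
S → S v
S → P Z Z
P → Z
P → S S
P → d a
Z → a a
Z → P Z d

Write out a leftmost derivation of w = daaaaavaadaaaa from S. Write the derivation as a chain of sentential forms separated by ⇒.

S ⇒ PZZ ⇒ ZZZ ⇒ PZdZZ ⇒ SSZdZZ ⇒ PZZSZdZZ ⇒ daZZSZdZZ ⇒ daaaZSZdZZ ⇒ daaaaaSZdZZ ⇒ daaaaavZdZZ ⇒ daaaaavaadZZ ⇒ daaaaavaadaaZ ⇒ daaaaavaadaaaa

S ⇒ PZZ   [S → P Z Z]
PZZ ⇒ ZZZ   [P → Z]
ZZZ ⇒ PZdZZ   [Z → P Z d]
PZdZZ ⇒ SSZdZZ   [P → S S]
SSZdZZ ⇒ PZZSZdZZ   [S → P Z Z]
PZZSZdZZ ⇒ daZZSZdZZ   [P → d a]
daZZSZdZZ ⇒ daaaZSZdZZ   [Z → a a]
daaaZSZdZZ ⇒ daaaaaSZdZZ   [Z → a a]
daaaaaSZdZZ ⇒ daaaaavZdZZ   [S → v]
daaaaavZdZZ ⇒ daaaaavaadZZ   [Z → a a]
daaaaavaadZZ ⇒ daaaaavaadaaZ   [Z → a a]
daaaaavaadaaZ ⇒ daaaaavaadaaaa   [Z → a a]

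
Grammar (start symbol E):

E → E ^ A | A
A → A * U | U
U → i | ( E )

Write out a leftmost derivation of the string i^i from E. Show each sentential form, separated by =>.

E => E^A   [E → E ^ A]
E^A => A^A   [E → A]
A^A => U^A   [A → U]
U^A => i^A   [U → i]
i^A => i^U   [A → U]
i^U => i^i   [U → i]

E=>E^A=>A^A=>U^A=>i^A=>i^U=>i^i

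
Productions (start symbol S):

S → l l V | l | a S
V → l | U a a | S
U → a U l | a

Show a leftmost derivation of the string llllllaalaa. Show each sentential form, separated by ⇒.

S⇒llV⇒llS⇒llllV⇒llllS⇒llllllV⇒llllllUaa⇒llllllaUlaa⇒llllllaalaa

S ⇒ llV   [S → l l V]
llV ⇒ llS   [V → S]
llS ⇒ llllV   [S → l l V]
llllV ⇒ llllS   [V → S]
llllS ⇒ llllllV   [S → l l V]
llllllV ⇒ llllllUaa   [V → U a a]
llllllUaa ⇒ llllllaUlaa   [U → a U l]
llllllaUlaa ⇒ llllllaalaa   [U → a]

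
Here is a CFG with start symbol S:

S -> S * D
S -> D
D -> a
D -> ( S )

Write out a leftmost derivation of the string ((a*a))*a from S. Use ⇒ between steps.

S ⇒ S*D   [S -> S * D]
S*D ⇒ D*D   [S -> D]
D*D ⇒ (S)*D   [D -> ( S )]
(S)*D ⇒ (D)*D   [S -> D]
(D)*D ⇒ ((S))*D   [D -> ( S )]
((S))*D ⇒ ((S*D))*D   [S -> S * D]
((S*D))*D ⇒ ((D*D))*D   [S -> D]
((D*D))*D ⇒ ((a*D))*D   [D -> a]
((a*D))*D ⇒ ((a*a))*D   [D -> a]
((a*a))*D ⇒ ((a*a))*a   [D -> a]

S⇒S*D⇒D*D⇒(S)*D⇒(D)*D⇒((S))*D⇒((S*D))*D⇒((D*D))*D⇒((a*D))*D⇒((a*a))*D⇒((a*a))*a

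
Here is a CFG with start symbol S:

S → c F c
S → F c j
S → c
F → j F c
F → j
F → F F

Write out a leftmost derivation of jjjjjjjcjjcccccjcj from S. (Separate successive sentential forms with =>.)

S => Fcj   [S → F c j]
Fcj => FFcj   [F → F F]
FFcj => jFcFcj   [F → j F c]
jFcFcj => jjFccFcj   [F → j F c]
jjFccFcj => jjjFcccFcj   [F → j F c]
jjjFcccFcj => jjjjFccccFcj   [F → j F c]
jjjjFccccFcj => jjjjFFccccFcj   [F → F F]
jjjjFFccccFcj => jjjjjFcFccccFcj   [F → j F c]
jjjjjFcFccccFcj => jjjjjFFcFccccFcj   [F → F F]
jjjjjFFcFccccFcj => jjjjjjFcFccccFcj   [F → j]
jjjjjjFcFccccFcj => jjjjjjjcFccccFcj   [F → j]
jjjjjjjcFccccFcj => jjjjjjjcjFcccccFcj   [F → j F c]
jjjjjjjcjFcccccFcj => jjjjjjjcjjcccccFcj   [F → j]
jjjjjjjcjjcccccFcj => jjjjjjjcjjcccccjcj   [F → j]

S => Fcj => FFcj => jFcFcj => jjFccFcj => jjjFcccFcj => jjjjFccccFcj => jjjjFFccccFcj => jjjjjFcFccccFcj => jjjjjFFcFccccFcj => jjjjjjFcFccccFcj => jjjjjjjcFccccFcj => jjjjjjjcjFcccccFcj => jjjjjjjcjjcccccFcj => jjjjjjjcjjcccccjcj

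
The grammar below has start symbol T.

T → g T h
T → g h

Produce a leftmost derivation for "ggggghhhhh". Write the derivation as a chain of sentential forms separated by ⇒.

T ⇒ gTh   [T → g T h]
gTh ⇒ ggThh   [T → g T h]
ggThh ⇒ gggThhh   [T → g T h]
gggThhh ⇒ ggggThhhh   [T → g T h]
ggggThhhh ⇒ ggggghhhhh   [T → g h]

T ⇒ gTh ⇒ ggThh ⇒ gggThhh ⇒ ggggThhhh ⇒ ggggghhhhh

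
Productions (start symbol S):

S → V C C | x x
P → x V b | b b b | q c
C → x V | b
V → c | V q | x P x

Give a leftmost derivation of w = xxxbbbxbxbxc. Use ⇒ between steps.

S⇒VCC⇒xPxCC⇒xxVbxCC⇒xxxPxbxCC⇒xxxbbbxbxCC⇒xxxbbbxbxbC⇒xxxbbbxbxbxV⇒xxxbbbxbxbxc

S ⇒ VCC   [S → V C C]
VCC ⇒ xPxCC   [V → x P x]
xPxCC ⇒ xxVbxCC   [P → x V b]
xxVbxCC ⇒ xxxPxbxCC   [V → x P x]
xxxPxbxCC ⇒ xxxbbbxbxCC   [P → b b b]
xxxbbbxbxCC ⇒ xxxbbbxbxbC   [C → b]
xxxbbbxbxbC ⇒ xxxbbbxbxbxV   [C → x V]
xxxbbbxbxbxV ⇒ xxxbbbxbxbxc   [V → c]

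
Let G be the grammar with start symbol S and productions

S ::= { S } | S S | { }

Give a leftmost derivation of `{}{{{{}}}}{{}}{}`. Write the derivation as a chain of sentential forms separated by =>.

S => SS   [S ::= S S]
SS => SSS   [S ::= S S]
SSS => {}SS   [S ::= { }]
{}SS => {}{S}S   [S ::= { S }]
{}{S}S => {}{{S}}S   [S ::= { S }]
{}{{S}}S => {}{{{S}}}S   [S ::= { S }]
{}{{{S}}}S => {}{{{{}}}}S   [S ::= { }]
{}{{{{}}}}S => {}{{{{}}}}SS   [S ::= S S]
{}{{{{}}}}SS => {}{{{{}}}}{S}S   [S ::= { S }]
{}{{{{}}}}{S}S => {}{{{{}}}}{{}}S   [S ::= { }]
{}{{{{}}}}{{}}S => {}{{{{}}}}{{}}{}   [S ::= { }]

S=>SS=>SSS=>{}SS=>{}{S}S=>{}{{S}}S=>{}{{{S}}}S=>{}{{{{}}}}S=>{}{{{{}}}}SS=>{}{{{{}}}}{S}S=>{}{{{{}}}}{{}}S=>{}{{{{}}}}{{}}{}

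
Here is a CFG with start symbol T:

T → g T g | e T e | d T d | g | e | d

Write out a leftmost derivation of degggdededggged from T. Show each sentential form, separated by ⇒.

T ⇒ dTd   [T → d T d]
dTd ⇒ deTed   [T → e T e]
deTed ⇒ degTged   [T → g T g]
degTged ⇒ deggTgged   [T → g T g]
deggTgged ⇒ degggTggged   [T → g T g]
degggTggged ⇒ degggdTdggged   [T → d T d]
degggdTdggged ⇒ degggdeTedggged   [T → e T e]
degggdeTedggged ⇒ degggdededggged   [T → d]

T⇒dTd⇒deTed⇒degTged⇒deggTgged⇒degggTggged⇒degggdTdggged⇒degggdeTedggged⇒degggdededggged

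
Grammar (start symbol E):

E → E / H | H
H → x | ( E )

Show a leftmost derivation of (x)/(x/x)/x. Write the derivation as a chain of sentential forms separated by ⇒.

E ⇒ E/H ⇒ E/H/H ⇒ H/H/H ⇒ (E)/H/H ⇒ (H)/H/H ⇒ (x)/H/H ⇒ (x)/(E)/H ⇒ (x)/(E/H)/H ⇒ (x)/(H/H)/H ⇒ (x)/(x/H)/H ⇒ (x)/(x/x)/H ⇒ (x)/(x/x)/x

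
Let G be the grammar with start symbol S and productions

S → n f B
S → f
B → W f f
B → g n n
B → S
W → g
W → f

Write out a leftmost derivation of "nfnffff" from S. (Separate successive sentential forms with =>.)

S => nfB   [S → n f B]
nfB => nfS   [B → S]
nfS => nfnfB   [S → n f B]
nfnfB => nfnfWff   [B → W f f]
nfnfWff => nfnffff   [W → f]

S => nfB => nfS => nfnfB => nfnfWff => nfnffff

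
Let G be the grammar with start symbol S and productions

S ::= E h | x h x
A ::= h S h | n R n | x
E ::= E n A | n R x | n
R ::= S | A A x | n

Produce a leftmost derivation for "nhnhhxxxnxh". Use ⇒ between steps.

S ⇒ Eh ⇒ EnAh ⇒ nRxnAh ⇒ nAAxxnAh ⇒ nhShAxxnAh ⇒ nhEhhAxxnAh ⇒ nhnhhAxxnAh ⇒ nhnhhxxxnAh ⇒ nhnhhxxxnxh

S ⇒ Eh   [S ::= E h]
Eh ⇒ EnAh   [E ::= E n A]
EnAh ⇒ nRxnAh   [E ::= n R x]
nRxnAh ⇒ nAAxxnAh   [R ::= A A x]
nAAxxnAh ⇒ nhShAxxnAh   [A ::= h S h]
nhShAxxnAh ⇒ nhEhhAxxnAh   [S ::= E h]
nhEhhAxxnAh ⇒ nhnhhAxxnAh   [E ::= n]
nhnhhAxxnAh ⇒ nhnhhxxxnAh   [A ::= x]
nhnhhxxxnAh ⇒ nhnhhxxxnxh   [A ::= x]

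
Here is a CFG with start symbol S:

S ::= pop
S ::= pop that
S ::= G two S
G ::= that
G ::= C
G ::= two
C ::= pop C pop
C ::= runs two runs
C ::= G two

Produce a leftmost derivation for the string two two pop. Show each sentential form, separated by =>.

S => G two S   [S ::= G two S]
G two S => two two S   [G ::= two]
two two S => two two pop   [S ::= pop]

S => G two S => two two S => two two pop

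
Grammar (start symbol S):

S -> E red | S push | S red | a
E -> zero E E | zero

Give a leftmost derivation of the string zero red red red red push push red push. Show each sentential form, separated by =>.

S => S push   [S -> S push]
S push => S red push   [S -> S red]
S red push => S push red push   [S -> S push]
S push red push => S push push red push   [S -> S push]
S push push red push => S red push push red push   [S -> S red]
S red push push red push => S red red push push red push   [S -> S red]
S red red push push red push => S red red red push push red push   [S -> S red]
S red red red push push red push => E red red red red push push red push   [S -> E red]
E red red red red push push red push => zero red red red red push push red push   [E -> zero]

S => S push => S red push => S push red push => S push push red push => S red push push red push => S red red push push red push => S red red red push push red push => E red red red red push push red push => zero red red red red push push red push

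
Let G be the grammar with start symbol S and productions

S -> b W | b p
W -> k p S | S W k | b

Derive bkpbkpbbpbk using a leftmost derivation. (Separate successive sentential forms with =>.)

S => bW   [S -> b W]
bW => bkpS   [W -> k p S]
bkpS => bkpbW   [S -> b W]
bkpbW => bkpbkpS   [W -> k p S]
bkpbkpS => bkpbkpbW   [S -> b W]
bkpbkpbW => bkpbkpbSWk   [W -> S W k]
bkpbkpbSWk => bkpbkpbbpWk   [S -> b p]
bkpbkpbbpWk => bkpbkpbbpbk   [W -> b]

S => bW => bkpS => bkpbW => bkpbkpS => bkpbkpbW => bkpbkpbSWk => bkpbkpbbpWk => bkpbkpbbpbk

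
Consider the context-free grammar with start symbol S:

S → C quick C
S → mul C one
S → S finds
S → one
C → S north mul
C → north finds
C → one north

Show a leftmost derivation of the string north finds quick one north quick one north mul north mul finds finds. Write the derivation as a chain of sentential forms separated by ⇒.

S ⇒ S finds ⇒ S finds finds ⇒ C quick C finds finds ⇒ north finds quick C finds finds ⇒ north finds quick S north mul finds finds ⇒ north finds quick C quick C north mul finds finds ⇒ north finds quick one north quick C north mul finds finds ⇒ north finds quick one north quick S north mul north mul finds finds ⇒ north finds quick one north quick one north mul north mul finds finds

S ⇒ S finds   [S → S finds]
S finds ⇒ S finds finds   [S → S finds]
S finds finds ⇒ C quick C finds finds   [S → C quick C]
C quick C finds finds ⇒ north finds quick C finds finds   [C → north finds]
north finds quick C finds finds ⇒ north finds quick S north mul finds finds   [C → S north mul]
north finds quick S north mul finds finds ⇒ north finds quick C quick C north mul finds finds   [S → C quick C]
north finds quick C quick C north mul finds finds ⇒ north finds quick one north quick C north mul finds finds   [C → one north]
north finds quick one north quick C north mul finds finds ⇒ north finds quick one north quick S north mul north mul finds finds   [C → S north mul]
north finds quick one north quick S north mul north mul finds finds ⇒ north finds quick one north quick one north mul north mul finds finds   [S → one]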